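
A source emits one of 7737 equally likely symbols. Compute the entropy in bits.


H = log2(n) = log2(7737) = 12.9176

12.9176 bits


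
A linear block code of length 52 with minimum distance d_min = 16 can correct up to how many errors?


Correction capability = floor((d-1)/2) = floor((16-1)/2) = 7

7 errors


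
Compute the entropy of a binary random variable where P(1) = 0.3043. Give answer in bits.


H = -p*log2(p) - (1-p)*log2(1-p). -0.3043*log2(0.3043) = 0.522311; -0.6957*log2(0.6957) = 0.364173. H = 0.522311 + 0.364173 = 0.8865

0.8865 bits


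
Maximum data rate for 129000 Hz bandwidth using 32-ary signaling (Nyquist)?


Rate = 2 * B * log2(M) = 2 * 129000 * 5.0 = 1290000.0

1290000.0 bps


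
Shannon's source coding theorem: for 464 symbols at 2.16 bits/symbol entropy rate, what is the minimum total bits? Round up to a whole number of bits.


Minimum bits >= n * H = 464 * 2.16 = 1002.24, rounded up to a whole number of bits = 1003

1003 bits


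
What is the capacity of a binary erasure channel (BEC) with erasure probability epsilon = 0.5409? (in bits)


C = 1 - epsilon = 1 - 0.5409 = 0.4591

0.4591 bits


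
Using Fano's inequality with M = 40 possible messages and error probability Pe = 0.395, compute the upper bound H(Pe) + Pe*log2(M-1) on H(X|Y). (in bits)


H(Pe) = -Pe*log2(Pe) - (1-Pe)*log2(1-Pe) = -0.395*log2(0.395) - 0.605*log2(0.605) = 0.529330 + 0.438621 = 0.968. Pe*log2(M-1) = 0.395*log2(39) = 2.087734. Bound = H(Pe) + Pe*log2(M-1) = 0.529330 + 0.438621 + 2.087734 = 3.0557

3.0557 bits


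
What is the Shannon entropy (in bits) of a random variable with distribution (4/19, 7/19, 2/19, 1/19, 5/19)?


H = -sum(p_i * log2(p_i)). Terms: -(4/19)*log2(4/19) = 0.473248; -(7/19)*log2(7/19) = 0.530737; -(2/19)*log2(2/19) = 0.341887; -(1/19)*log2(1/19) = 0.223575; -(5/19)*log2(5/19) = 0.506842. H = 0.473248 + 0.530737 + 0.341887 + 0.223575 + 0.506842 = 2.0763

2.0763 bits


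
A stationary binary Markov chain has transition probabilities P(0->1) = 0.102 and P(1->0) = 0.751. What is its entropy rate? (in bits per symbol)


Stationary distribution: pi_0 = p10/(p01+p10) = 0.8804, pi_1 = 0.1196. Entropy rate H' = pi_0*H(p01) + pi_1*H(p10) = 0.8804*0.4753 + 0.1196*0.8097 = 0.5153

0.5153 bits/symbol


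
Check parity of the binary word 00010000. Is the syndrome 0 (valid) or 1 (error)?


Syndrome = XOR of all bits = 0 XOR 0 XOR 0 XOR 1 XOR 0 XOR 0 XOR 0 XOR 0 = 1

1


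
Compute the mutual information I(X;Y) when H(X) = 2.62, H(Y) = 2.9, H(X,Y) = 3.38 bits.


I(X;Y) = H(X) + H(Y) - H(X,Y) = 2.62 + 2.9 - 3.38 = 2.14

2.14 bits


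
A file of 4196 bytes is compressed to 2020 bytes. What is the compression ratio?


Ratio = original / compressed = 4196 / 2020 = 2.0772

2.0772


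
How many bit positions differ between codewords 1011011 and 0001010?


Count differing positions: ^ . ^ . . . ^ = 3 differences

3


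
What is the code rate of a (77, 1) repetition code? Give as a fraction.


Rate = k/n = 1/77

1/77


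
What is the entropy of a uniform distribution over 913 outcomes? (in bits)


H = log2(n) = log2(913) = 9.8345

9.8345 bits


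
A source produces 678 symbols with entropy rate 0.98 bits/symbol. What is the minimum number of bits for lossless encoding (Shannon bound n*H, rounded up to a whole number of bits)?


Minimum bits >= n * H = 678 * 0.98 = 664.44, rounded up to a whole number of bits = 665

665 bits


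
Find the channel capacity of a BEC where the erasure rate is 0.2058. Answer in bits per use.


C = 1 - epsilon = 1 - 0.2058 = 0.7942

0.7942 bits


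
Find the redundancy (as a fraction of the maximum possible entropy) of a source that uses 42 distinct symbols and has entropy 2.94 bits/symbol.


H_max = log2(K) = log2(42) = 5.3923 bits/symbol. Redundancy = 1 - H/H_max = 1 - 2.94/5.3923 = 1 - 0.5452 = 0.4548

0.4548


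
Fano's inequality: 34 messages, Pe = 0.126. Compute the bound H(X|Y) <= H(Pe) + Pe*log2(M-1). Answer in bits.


H(Pe) = -Pe*log2(Pe) - (1-Pe)*log2(1-Pe) = -0.126*log2(0.126) - 0.874*log2(0.874) = 0.376552 + 0.169814 = 0.5464. Pe*log2(M-1) = 0.126*log2(33) = 0.635594. Bound = H(Pe) + Pe*log2(M-1) = 0.376552 + 0.169814 + 0.635594 = 1.182

1.182 bits


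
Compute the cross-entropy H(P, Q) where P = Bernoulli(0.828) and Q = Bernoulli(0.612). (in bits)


H(P,Q) = -p*log2(q) - (1-p)*log2(1-q). -0.828*log2(0.612) = 0.586552; -0.172*log2(0.388) = 0.234930. H(P,Q) = 0.586552 + 0.234930 = 0.8215

0.8215 bits


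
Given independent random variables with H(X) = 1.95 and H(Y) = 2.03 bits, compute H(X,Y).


For independent variables, H(X,Y) = H(X) + H(Y) = 1.95 + 2.03 = 3.98

3.98 bits


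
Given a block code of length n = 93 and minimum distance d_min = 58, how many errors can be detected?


Detection capability = d_min - 1 = 58 - 1 = 57

57 errors


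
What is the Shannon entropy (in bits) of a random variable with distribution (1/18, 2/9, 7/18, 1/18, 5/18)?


H = -sum(p_i * log2(p_i)). Terms: -(1/18)*log2(1/18) = 0.231663; -(2/9)*log2(2/9) = 0.482206; -(7/18)*log2(7/18) = 0.529888; -(1/18)*log2(1/18) = 0.231663; -(5/18)*log2(5/18) = 0.513332. H = 0.231663 + 0.482206 + 0.529888 + 0.231663 + 0.513332 = 1.9888

1.9888 bits


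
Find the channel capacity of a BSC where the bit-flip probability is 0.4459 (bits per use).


H(p) = -p*log2(p) - (1-p)*log2(1-p) = -0.4459*log2(0.4459) - 0.5541*log2(0.5541) = 0.519566 + 0.471972 = 0.9915. C = 1 - H(p) = 1 - 0.9915 = 0.0085

0.0085 bits


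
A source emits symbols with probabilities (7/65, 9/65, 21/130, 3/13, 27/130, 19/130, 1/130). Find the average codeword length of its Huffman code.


Huffman construction (repeatedly merge the two least-probable nodes; each merge adds 1 bit to every symbol beneath it): 1/130 + 7/65 = 3/26; 3/26 + 9/65 = 33/130; 19/130 + 21/130 = 4/13; 27/130 + 3/13 = 57/130; 33/130 + 4/13 = 73/130; 57/130 + 73/130 = 1. Resulting codeword lengths (in the order the probabilities were given): (4, 3, 3, 2, 2, 3, 4). L_avg = sum(p_i * l_i) = 7/65*4 + 9/65*3 + 21/130*3 + 3/13*2 + 27/130*2 + 19/130*3 + 1/130*4 = 174/65 = 2.6769

2.6769 bits


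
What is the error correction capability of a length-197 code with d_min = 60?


Correction capability = floor((d-1)/2) = floor((60-1)/2) = 29

29 errors


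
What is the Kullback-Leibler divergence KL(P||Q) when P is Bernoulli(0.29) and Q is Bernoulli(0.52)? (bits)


KL = p*log2(p/q) + (1-p)*log2((1-p)/(1-q)) = 0.29*log2(0.29/0.52) + 0.71*log2(0.71/0.48) = 0.1567

0.1567 bits


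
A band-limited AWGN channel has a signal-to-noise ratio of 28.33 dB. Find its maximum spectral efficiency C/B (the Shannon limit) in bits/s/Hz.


SNR_linear = 10^(28.33/10) = 680.7694; C/B = log2(1 + SNR_linear) = log2(1 + 680.7694) = 9.4131

9.4131 bits/s/Hz


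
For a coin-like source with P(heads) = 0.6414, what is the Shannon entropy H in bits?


H = -p*log2(p) - (1-p)*log2(1-p). -0.6414*log2(0.6414) = 0.410947; -0.3586*log2(0.3586) = 0.530568. H = 0.410947 + 0.530568 = 0.9415

0.9415 bits


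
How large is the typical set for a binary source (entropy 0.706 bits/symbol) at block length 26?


log2|A_typical| = nH = 26 * 0.706 = 18.356, so |A_typical| ~ 2^18.356 = 3.355e+05

3.355e+05


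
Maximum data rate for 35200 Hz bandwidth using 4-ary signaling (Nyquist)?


Rate = 2 * B * log2(M) = 2 * 35200 * 2.0 = 140800.0

140800.0 bps


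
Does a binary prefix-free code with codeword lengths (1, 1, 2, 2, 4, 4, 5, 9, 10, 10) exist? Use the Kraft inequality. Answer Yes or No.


Kraft sum = sum(2^(-l_i)) = 1.6602, need <= 1. Result: violated (a binary prefix-free code with these lengths cannot exist)

No


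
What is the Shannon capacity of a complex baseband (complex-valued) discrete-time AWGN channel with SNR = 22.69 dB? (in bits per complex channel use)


SNR_linear = 10^(22.69/10) = 185.7804; C = log2(1 + SNR_linear) = log2(1 + 185.7804) = 7.5452

7.5452 bits/channel use


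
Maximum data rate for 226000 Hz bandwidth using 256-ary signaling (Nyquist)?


Rate = 2 * B * log2(M) = 2 * 226000 * 8.0 = 3616000.0

3616000.0 bps


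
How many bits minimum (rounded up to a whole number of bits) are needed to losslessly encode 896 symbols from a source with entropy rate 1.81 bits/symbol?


Minimum bits >= n * H = 896 * 1.81 = 1621.76, rounded up to a whole number of bits = 1622

1622 bits


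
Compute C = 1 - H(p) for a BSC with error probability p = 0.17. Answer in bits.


H(p) = -p*log2(p) - (1-p)*log2(1-p) = -0.17*log2(0.17) - 0.83*log2(0.83) = 0.434587 + 0.223118 = 0.6577. C = 1 - H(p) = 1 - 0.6577 = 0.3423

0.3423 bits


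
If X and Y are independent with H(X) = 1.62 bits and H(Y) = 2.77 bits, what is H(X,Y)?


For independent variables, H(X,Y) = H(X) + H(Y) = 1.62 + 2.77 = 4.39

4.39 bits


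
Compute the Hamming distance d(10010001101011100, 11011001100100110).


Count differing positions: . ^ . . ^ . . . . . ^ ^ ^ ^ . ^ . = 7 differences

7


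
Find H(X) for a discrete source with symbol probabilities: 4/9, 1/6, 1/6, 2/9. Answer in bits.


H = -sum(p_i * log2(p_i)). Terms: -(4/9)*log2(4/9) = 0.519967; -(1/6)*log2(1/6) = 0.430827; -(1/6)*log2(1/6) = 0.430827; -(2/9)*log2(2/9) = 0.482206. H = 0.519967 + 0.430827 + 0.430827 + 0.482206 = 1.8638

1.8638 bits


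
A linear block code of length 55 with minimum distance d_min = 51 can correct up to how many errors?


Correction capability = floor((d-1)/2) = floor((51-1)/2) = 25

25 errors


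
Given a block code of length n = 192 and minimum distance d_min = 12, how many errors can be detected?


Detection capability = d_min - 1 = 12 - 1 = 11

11 errors


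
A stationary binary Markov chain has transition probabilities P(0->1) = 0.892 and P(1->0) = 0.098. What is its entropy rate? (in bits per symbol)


Stationary distribution: pi_0 = p10/(p01+p10) = 0.099, pi_1 = 0.901. Entropy rate H' = pi_0*H(p01) + pi_1*H(p10) = 0.099*0.4939 + 0.901*0.4626 = 0.4657

0.4657 bits/symbol


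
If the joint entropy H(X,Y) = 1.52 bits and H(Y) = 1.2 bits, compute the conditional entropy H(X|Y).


H(X|Y) = H(X,Y) - H(Y) = 1.52 - 1.2 = 0.32

0.32 bits


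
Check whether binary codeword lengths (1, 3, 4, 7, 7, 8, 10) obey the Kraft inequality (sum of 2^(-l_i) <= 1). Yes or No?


Kraft sum = sum(2^(-l_i)) = 0.708, need <= 1. Result: satisfied (a binary prefix-free code with these lengths exists)

Yes


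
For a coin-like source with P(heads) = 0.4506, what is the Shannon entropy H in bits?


H = -p*log2(p) - (1-p)*log2(1-p). -0.4506*log2(0.4506) = 0.518226; -0.5494*log2(0.5494) = 0.474721. H = 0.518226 + 0.474721 = 0.9929

0.9929 bits


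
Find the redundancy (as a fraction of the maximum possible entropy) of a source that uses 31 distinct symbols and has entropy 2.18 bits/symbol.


H_max = log2(K) = log2(31) = 4.9542 bits/symbol. Redundancy = 1 - H/H_max = 1 - 2.18/4.9542 = 1 - 0.44 = 0.56

0.56


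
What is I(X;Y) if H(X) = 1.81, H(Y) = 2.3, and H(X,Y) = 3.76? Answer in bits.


I(X;Y) = H(X) + H(Y) - H(X,Y) = 1.81 + 2.3 - 3.76 = 0.35

0.35 bits


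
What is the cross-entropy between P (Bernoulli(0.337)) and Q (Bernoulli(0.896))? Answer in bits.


H(P,Q) = -p*log2(q) - (1-p)*log2(1-q). -0.337*log2(0.896) = 0.053391; -0.663*log2(0.104) = 2.164923. H(P,Q) = 0.053391 + 2.164923 = 2.2183

2.2183 bits


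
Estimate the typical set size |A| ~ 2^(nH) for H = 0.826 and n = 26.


log2|A_typical| = nH = 26 * 0.826 = 21.476, so |A_typical| ~ 2^21.476 = 2.917e+06

2.917e+06


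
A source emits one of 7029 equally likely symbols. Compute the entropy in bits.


H = log2(n) = log2(7029) = 12.7791

12.7791 bits


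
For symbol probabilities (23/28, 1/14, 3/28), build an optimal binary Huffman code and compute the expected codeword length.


Huffman construction (repeatedly merge the two least-probable nodes; each merge adds 1 bit to every symbol beneath it): 1/14 + 3/28 = 5/28; 5/28 + 23/28 = 1. Resulting codeword lengths (in the order the probabilities were given): (1, 2, 2). L_avg = sum(p_i * l_i) = 23/28*1 + 1/14*2 + 3/28*2 = 33/28 = 1.1786

1.1786 bits


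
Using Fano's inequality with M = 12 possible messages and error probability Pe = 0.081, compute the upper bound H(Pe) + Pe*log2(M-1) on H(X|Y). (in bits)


H(Pe) = -Pe*log2(Pe) - (1-Pe)*log2(1-Pe) = -0.081*log2(0.081) - 0.919*log2(0.919) = 0.293701 + 0.111992 = 0.4057. Pe*log2(M-1) = 0.081*log2(11) = 0.280214. Bound = H(Pe) + Pe*log2(M-1) = 0.293701 + 0.111992 + 0.280214 = 0.6859

0.6859 bits


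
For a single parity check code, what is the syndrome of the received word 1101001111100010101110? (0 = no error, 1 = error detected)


Syndrome = XOR of all bits = 1 XOR 1 XOR 0 XOR 1 XOR 0 XOR 0 XOR 1 XOR 1 XOR 1 XOR 1 XOR 1 XOR 0 XOR 0 XOR 0 XOR 1 XOR 0 XOR 1 XOR 0 XOR 1 XOR 1 XOR 1 XOR 0 = 1

1


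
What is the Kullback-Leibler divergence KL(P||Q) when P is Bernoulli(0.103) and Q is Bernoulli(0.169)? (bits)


KL = p*log2(p/q) + (1-p)*log2((1-p)/(1-q)) = 0.103*log2(0.103/0.169) + 0.897*log2(0.897/0.831) = 0.0253

0.0253 bits


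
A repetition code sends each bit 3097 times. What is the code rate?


Rate = k/n = 1/3097

1/3097


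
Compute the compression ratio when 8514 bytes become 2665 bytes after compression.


Ratio = original / compressed = 8514 / 2665 = 3.1947

3.1947


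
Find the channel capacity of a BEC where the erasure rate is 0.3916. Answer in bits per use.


C = 1 - epsilon = 1 - 0.3916 = 0.6084

0.6084 bits


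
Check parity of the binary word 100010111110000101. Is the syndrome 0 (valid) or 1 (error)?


Syndrome = XOR of all bits = 1 XOR 0 XOR 0 XOR 0 XOR 1 XOR 0 XOR 1 XOR 1 XOR 1 XOR 1 XOR 1 XOR 0 XOR 0 XOR 0 XOR 0 XOR 1 XOR 0 XOR 1 = 1

1


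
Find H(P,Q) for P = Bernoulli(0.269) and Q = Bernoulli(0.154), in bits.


H(P,Q) = -p*log2(q) - (1-p)*log2(1-q). -0.269*log2(0.154) = 0.726030; -0.731*log2(0.846) = 0.176369. H(P,Q) = 0.726030 + 0.176369 = 0.9024

0.9024 bits


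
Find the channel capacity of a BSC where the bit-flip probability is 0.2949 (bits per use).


H(p) = -p*log2(p) - (1-p)*log2(1-p) = -0.2949*log2(0.2949) - 0.7051*log2(0.7051) = 0.519526 + 0.355441 = 0.875. C = 1 - H(p) = 1 - 0.875 = 0.125

0.125 bits


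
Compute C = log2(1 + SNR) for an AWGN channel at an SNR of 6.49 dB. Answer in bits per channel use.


SNR_linear = 10^(6.49/10) = 4.4566; C = log2(1 + SNR_linear) = log2(1 + 4.4566) = 2.448

2.448 bits/channel use


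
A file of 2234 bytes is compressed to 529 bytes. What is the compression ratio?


Ratio = original / compressed = 2234 / 529 = 4.2231

4.2231


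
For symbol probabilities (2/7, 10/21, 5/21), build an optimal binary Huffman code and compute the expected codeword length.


Huffman construction (repeatedly merge the two least-probable nodes; each merge adds 1 bit to every symbol beneath it): 5/21 + 2/7 = 11/21; 10/21 + 11/21 = 1. Resulting codeword lengths (in the order the probabilities were given): (2, 1, 2). L_avg = sum(p_i * l_i) = 2/7*2 + 10/21*1 + 5/21*2 = 32/21 = 1.5238

1.5238 bits


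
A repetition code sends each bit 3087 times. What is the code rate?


Rate = k/n = 1/3087

1/3087


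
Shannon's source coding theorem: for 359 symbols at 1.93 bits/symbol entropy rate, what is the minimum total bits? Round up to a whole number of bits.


Minimum bits >= n * H = 359 * 1.93 = 692.87, rounded up to a whole number of bits = 693

693 bits


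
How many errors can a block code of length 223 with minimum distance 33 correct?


Correction capability = floor((d-1)/2) = floor((33-1)/2) = 16

16 errors


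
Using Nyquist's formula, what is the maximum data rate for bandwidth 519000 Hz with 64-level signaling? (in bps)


Rate = 2 * B * log2(M) = 2 * 519000 * 6.0 = 6228000.0

6228000.0 bps


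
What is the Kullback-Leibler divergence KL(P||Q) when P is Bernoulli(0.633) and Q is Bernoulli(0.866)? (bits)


KL = p*log2(p/q) + (1-p)*log2((1-p)/(1-q)) = 0.633*log2(0.633/0.866) + 0.367*log2(0.367/0.134) = 0.2472

0.2472 bits


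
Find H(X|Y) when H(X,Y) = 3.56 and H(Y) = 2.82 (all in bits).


H(X|Y) = H(X,Y) - H(Y) = 3.56 - 2.82 = 0.74

0.74 bits


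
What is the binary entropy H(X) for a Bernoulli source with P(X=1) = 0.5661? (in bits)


H = -p*log2(p) - (1-p)*log2(1-p). -0.5661*log2(0.5661) = 0.464695; -0.4339*log2(0.4339) = 0.522661. H = 0.464695 + 0.522661 = 0.9874

0.9874 bits


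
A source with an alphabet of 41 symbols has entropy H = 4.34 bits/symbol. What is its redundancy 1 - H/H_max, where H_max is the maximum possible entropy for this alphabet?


H_max = log2(K) = log2(41) = 5.3576 bits/symbol. Redundancy = 1 - H/H_max = 1 - 4.34/5.3576 = 1 - 0.8101 = 0.1899

0.1899


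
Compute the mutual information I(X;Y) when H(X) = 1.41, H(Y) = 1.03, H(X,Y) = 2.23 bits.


I(X;Y) = H(X) + H(Y) - H(X,Y) = 1.41 + 1.03 - 2.23 = 0.21

0.21 bits


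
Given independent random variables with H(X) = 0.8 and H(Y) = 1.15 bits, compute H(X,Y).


For independent variables, H(X,Y) = H(X) + H(Y) = 0.8 + 1.15 = 1.95

1.95 bits


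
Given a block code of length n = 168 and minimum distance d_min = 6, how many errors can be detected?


Detection capability = d_min - 1 = 6 - 1 = 5

5 errors


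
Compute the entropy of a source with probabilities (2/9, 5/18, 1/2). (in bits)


H = -sum(p_i * log2(p_i)). Terms: -(2/9)*log2(2/9) = 0.482206; -(5/18)*log2(5/18) = 0.513332; -(1/2)*log2(1/2) = 0.500000. H = 0.482206 + 0.513332 + 0.500000 = 1.4955

1.4955 bits


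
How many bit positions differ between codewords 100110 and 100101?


Count differing positions: . . . . ^ ^ = 2 differences

2


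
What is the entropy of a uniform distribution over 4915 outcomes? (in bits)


H = log2(n) = log2(4915) = 12.263

12.263 bits


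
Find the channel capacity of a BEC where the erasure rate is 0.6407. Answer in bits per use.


C = 1 - epsilon = 1 - 0.6407 = 0.3593

0.3593 bits


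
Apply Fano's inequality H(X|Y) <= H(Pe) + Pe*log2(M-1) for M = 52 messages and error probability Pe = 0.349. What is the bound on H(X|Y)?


H(Pe) = -Pe*log2(Pe) - (1-Pe)*log2(1-Pe) = -0.349*log2(0.349) - 0.651*log2(0.651) = 0.530027 + 0.403145 = 0.9332. Pe*log2(M-1) = 0.349*log2(51) = 1.979676. Bound = H(Pe) + Pe*log2(M-1) = 0.530027 + 0.403145 + 1.979676 = 2.9128

2.9128 bits


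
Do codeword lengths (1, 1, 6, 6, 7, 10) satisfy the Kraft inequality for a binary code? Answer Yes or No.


Kraft sum = sum(2^(-l_i)) = 1.04, need <= 1. Result: violated (a binary prefix-free code with these lengths cannot exist)

No


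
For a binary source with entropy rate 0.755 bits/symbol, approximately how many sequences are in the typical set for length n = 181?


log2|A_typical| = nH = 181 * 0.755 = 136.655, so |A_typical| ~ 2^136.655 = 1.372e+41

1.372e+41


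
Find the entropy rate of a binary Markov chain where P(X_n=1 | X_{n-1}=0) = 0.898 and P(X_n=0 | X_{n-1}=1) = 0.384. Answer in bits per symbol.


Stationary distribution: pi_0 = p10/(p01+p10) = 0.2995, pi_1 = 0.7005. Entropy rate H' = pi_0*H(p01) + pi_1*H(p10) = 0.2995*0.4753 + 0.7005*0.9608 = 0.8154

0.8154 bits/symbol


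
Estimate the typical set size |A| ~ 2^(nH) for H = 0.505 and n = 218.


log2|A_typical| = nH = 218 * 0.505 = 110.09, so |A_typical| ~ 2^110.09 = 1.382e+33

1.382e+33


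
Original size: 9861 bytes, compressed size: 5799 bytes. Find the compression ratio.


Ratio = original / compressed = 9861 / 5799 = 1.7005

1.7005


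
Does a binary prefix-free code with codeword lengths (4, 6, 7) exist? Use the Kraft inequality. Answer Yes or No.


Kraft sum = sum(2^(-l_i)) = 0.0859, need <= 1. Result: satisfied (a binary prefix-free code with these lengths exists)

Yes


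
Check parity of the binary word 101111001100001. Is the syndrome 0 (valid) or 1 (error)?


Syndrome = XOR of all bits = 1 XOR 0 XOR 1 XOR 1 XOR 1 XOR 1 XOR 0 XOR 0 XOR 1 XOR 1 XOR 0 XOR 0 XOR 0 XOR 0 XOR 1 = 0

0


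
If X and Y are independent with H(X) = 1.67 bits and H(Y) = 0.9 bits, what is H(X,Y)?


For independent variables, H(X,Y) = H(X) + H(Y) = 1.67 + 0.9 = 2.57

2.57 bits


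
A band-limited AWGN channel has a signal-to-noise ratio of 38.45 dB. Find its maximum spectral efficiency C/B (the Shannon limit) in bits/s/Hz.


SNR_linear = 10^(38.45/10) = 6998.42; C/B = log2(1 + SNR_linear) = log2(1 + 6998.42) = 12.773

12.773 bits/s/Hz


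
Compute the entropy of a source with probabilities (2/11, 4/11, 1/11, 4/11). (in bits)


H = -sum(p_i * log2(p_i)). Terms: -(2/11)*log2(2/11) = 0.447169; -(4/11)*log2(4/11) = 0.530702; -(1/11)*log2(1/11) = 0.314494; -(4/11)*log2(4/11) = 0.530702. H = 0.447169 + 0.530702 + 0.314494 + 0.530702 = 1.8231

1.8231 bits


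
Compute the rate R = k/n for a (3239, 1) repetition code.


Rate = k/n = 1/3239

1/3239


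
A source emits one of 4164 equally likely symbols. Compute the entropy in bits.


H = log2(n) = log2(4164) = 12.0238

12.0238 bits


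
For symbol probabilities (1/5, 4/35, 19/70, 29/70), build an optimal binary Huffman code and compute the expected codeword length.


Huffman construction (repeatedly merge the two least-probable nodes; each merge adds 1 bit to every symbol beneath it): 4/35 + 1/5 = 11/35; 19/70 + 11/35 = 41/70; 29/70 + 41/70 = 1. Resulting codeword lengths (in the order the probabilities were given): (3, 3, 2, 1). L_avg = sum(p_i * l_i) = 1/5*3 + 4/35*3 + 19/70*2 + 29/70*1 = 19/10 = 1.9

1.9 bits


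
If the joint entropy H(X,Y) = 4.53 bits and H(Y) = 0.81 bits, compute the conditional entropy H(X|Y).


H(X|Y) = H(X,Y) - H(Y) = 4.53 - 0.81 = 3.72

3.72 bits


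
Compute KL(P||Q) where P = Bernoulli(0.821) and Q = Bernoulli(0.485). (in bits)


KL = p*log2(p/q) + (1-p)*log2((1-p)/(1-q)) = 0.821*log2(0.821/0.485) + 0.179*log2(0.179/0.515) = 0.3506

0.3506 bits


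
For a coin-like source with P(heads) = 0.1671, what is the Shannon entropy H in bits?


H = -p*log2(p) - (1-p)*log2(1-p). -0.1671*log2(0.1671) = 0.431321; -0.8329*log2(0.8329) = 0.219706. H = 0.431321 + 0.219706 = 0.651

0.651 bits


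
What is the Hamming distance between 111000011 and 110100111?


Count differing positions: . . ^ ^ . . ^ . . = 3 differences

3


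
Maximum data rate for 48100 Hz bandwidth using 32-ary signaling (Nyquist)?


Rate = 2 * B * log2(M) = 2 * 48100 * 5.0 = 481000.0

481000.0 bps


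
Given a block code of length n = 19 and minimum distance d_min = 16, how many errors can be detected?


Detection capability = d_min - 1 = 16 - 1 = 15

15 errors


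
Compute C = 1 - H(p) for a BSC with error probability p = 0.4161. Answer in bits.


H(p) = -p*log2(p) - (1-p)*log2(1-p) = -0.4161*log2(0.4161) - 0.5839*log2(0.5839) = 0.526366 + 0.453227 = 0.9796. C = 1 - H(p) = 1 - 0.9796 = 0.0204

0.0204 bits


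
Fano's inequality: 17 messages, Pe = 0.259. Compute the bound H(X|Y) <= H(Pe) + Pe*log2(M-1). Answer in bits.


H(Pe) = -Pe*log2(Pe) - (1-Pe)*log2(1-Pe) = -0.259*log2(0.259) - 0.741*log2(0.741) = 0.504785 + 0.320449 = 0.8252. Pe*log2(M-1) = 0.259*log2(16) = 1.036000. Bound = H(Pe) + Pe*log2(M-1) = 0.504785 + 0.320449 + 1.036000 = 1.8612

1.8612 bits


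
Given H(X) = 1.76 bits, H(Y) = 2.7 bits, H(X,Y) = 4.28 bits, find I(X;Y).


I(X;Y) = H(X) + H(Y) - H(X,Y) = 1.76 + 2.7 - 4.28 = 0.18

0.18 bits


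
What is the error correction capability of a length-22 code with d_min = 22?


Correction capability = floor((d-1)/2) = floor((22-1)/2) = 10

10 errors


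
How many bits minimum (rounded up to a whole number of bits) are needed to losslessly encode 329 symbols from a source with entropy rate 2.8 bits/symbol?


Minimum bits >= n * H = 329 * 2.8 = 921.2, rounded up to a whole number of bits = 922

922 bits


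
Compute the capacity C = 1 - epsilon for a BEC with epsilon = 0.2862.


C = 1 - epsilon = 1 - 0.2862 = 0.7138

0.7138 bits


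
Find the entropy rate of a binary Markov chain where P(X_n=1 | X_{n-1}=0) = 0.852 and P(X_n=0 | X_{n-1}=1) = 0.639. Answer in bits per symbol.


Stationary distribution: pi_0 = p10/(p01+p10) = 0.4286, pi_1 = 0.5714. Entropy rate H' = pi_0*H(p01) + pi_1*H(p10) = 0.4286*0.6048 + 0.5714*0.9435 = 0.7984

0.7984 bits/symbol


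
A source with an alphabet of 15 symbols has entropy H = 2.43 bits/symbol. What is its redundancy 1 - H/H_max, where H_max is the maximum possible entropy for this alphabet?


H_max = log2(K) = log2(15) = 3.9069 bits/symbol. Redundancy = 1 - H/H_max = 1 - 2.43/3.9069 = 1 - 0.622 = 0.378

0.378


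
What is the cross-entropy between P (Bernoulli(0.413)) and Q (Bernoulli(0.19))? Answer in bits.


H(P,Q) = -p*log2(q) - (1-p)*log2(1-q). -0.413*log2(0.19) = 0.989519; -0.587*log2(0.81) = 0.178452. H(P,Q) = 0.989519 + 0.178452 = 1.168

1.168 bits


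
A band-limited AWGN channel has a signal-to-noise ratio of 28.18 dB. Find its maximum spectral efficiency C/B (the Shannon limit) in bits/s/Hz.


SNR_linear = 10^(28.18/10) = 657.6578; C/B = log2(1 + SNR_linear) = log2(1 + 657.6578) = 9.3634

9.3634 bits/s/Hz


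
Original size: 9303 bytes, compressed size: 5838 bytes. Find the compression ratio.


Ratio = original / compressed = 9303 / 5838 = 1.5935

1.5935


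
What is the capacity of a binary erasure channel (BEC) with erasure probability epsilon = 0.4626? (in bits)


C = 1 - epsilon = 1 - 0.4626 = 0.5374

0.5374 bits


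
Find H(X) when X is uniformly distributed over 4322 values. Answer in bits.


H = log2(n) = log2(4322) = 12.0775

12.0775 bits


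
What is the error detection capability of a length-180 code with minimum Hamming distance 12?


Detection capability = d_min - 1 = 12 - 1 = 11

11 errors


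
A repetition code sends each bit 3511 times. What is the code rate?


Rate = k/n = 1/3511

1/3511


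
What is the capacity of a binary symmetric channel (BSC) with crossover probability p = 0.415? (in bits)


H(p) = -p*log2(p) - (1-p)*log2(1-p) = -0.415*log2(0.415) - 0.585*log2(0.585) = 0.526559 + 0.452493 = 0.9791. C = 1 - H(p) = 1 - 0.9791 = 0.0209

0.0209 bits


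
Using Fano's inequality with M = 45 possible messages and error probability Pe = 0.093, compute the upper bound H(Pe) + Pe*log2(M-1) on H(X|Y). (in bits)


H(Pe) = -Pe*log2(Pe) - (1-Pe)*log2(1-Pe) = -0.093*log2(0.093) - 0.907*log2(0.907) = 0.318676 + 0.127729 = 0.4464. Pe*log2(M-1) = 0.093*log2(44) = 0.507727. Bound = H(Pe) + Pe*log2(M-1) = 0.318676 + 0.127729 + 0.507727 = 0.9541

0.9541 bits


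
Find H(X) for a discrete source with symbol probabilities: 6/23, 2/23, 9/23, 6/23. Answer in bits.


H = -sum(p_i * log2(p_i)). Terms: -(6/23)*log2(6/23) = 0.505722; -(2/23)*log2(2/23) = 0.306397; -(9/23)*log2(9/23) = 0.529684; -(6/23)*log2(6/23) = 0.505722. H = 0.505722 + 0.306397 + 0.529684 + 0.505722 = 1.8475

1.8475 bits


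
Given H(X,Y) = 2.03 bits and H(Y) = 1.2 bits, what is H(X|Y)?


H(X|Y) = H(X,Y) - H(Y) = 2.03 - 1.2 = 0.83

0.83 bits


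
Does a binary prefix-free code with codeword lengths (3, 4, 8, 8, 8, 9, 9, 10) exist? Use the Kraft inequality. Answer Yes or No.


Kraft sum = sum(2^(-l_i)) = 0.2041, need <= 1. Result: satisfied (a binary prefix-free code with these lengths exists)

Yes


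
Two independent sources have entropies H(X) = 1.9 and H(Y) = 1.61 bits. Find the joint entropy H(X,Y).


For independent variables, H(X,Y) = H(X) + H(Y) = 1.9 + 1.61 = 3.51

3.51 bits


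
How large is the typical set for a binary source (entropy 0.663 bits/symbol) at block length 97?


log2|A_typical| = nH = 97 * 0.663 = 64.311, so |A_typical| ~ 2^64.311 = 2.288e+19

2.288e+19


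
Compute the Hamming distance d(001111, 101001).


Count differing positions: ^ . . ^ ^ . = 3 differences

3


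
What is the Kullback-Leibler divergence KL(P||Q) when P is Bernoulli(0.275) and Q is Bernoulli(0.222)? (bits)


KL = p*log2(p/q) + (1-p)*log2((1-p)/(1-q)) = 0.275*log2(0.275/0.222) + 0.725*log2(0.725/0.778) = 0.0111

0.0111 bits


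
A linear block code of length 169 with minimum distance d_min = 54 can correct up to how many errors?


Correction capability = floor((d-1)/2) = floor((54-1)/2) = 26

26 errors


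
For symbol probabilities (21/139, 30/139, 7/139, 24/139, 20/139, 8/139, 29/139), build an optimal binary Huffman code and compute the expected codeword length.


Huffman construction (repeatedly merge the two least-probable nodes; each merge adds 1 bit to every symbol beneath it): 7/139 + 8/139 = 15/139; 15/139 + 20/139 = 35/139; 21/139 + 24/139 = 45/139; 29/139 + 30/139 = 59/139; 35/139 + 45/139 = 80/139; 59/139 + 80/139 = 1. Resulting codeword lengths (in the order the probabilities were given): (3, 2, 4, 3, 3, 4, 2). L_avg = sum(p_i * l_i) = 21/139*3 + 30/139*2 + 7/139*4 + 24/139*3 + 20/139*3 + 8/139*4 + 29/139*2 = 373/139 = 2.6835

2.6835 bits


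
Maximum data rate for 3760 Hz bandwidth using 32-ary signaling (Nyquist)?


Rate = 2 * B * log2(M) = 2 * 3760 * 5.0 = 37600.0

37600.0 bps


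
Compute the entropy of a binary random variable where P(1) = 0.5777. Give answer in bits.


H = -p*log2(p) - (1-p)*log2(1-p). -0.5777*log2(0.5777) = 0.457312; -0.4223*log2(0.4223) = 0.525198. H = 0.457312 + 0.525198 = 0.9825

0.9825 bits


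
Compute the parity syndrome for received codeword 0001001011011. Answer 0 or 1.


Syndrome = XOR of all bits = 0 XOR 0 XOR 0 XOR 1 XOR 0 XOR 0 XOR 1 XOR 0 XOR 1 XOR 1 XOR 0 XOR 1 XOR 1 = 0

0


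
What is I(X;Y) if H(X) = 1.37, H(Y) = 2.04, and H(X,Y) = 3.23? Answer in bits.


I(X;Y) = H(X) + H(Y) - H(X,Y) = 1.37 + 2.04 - 3.23 = 0.18

0.18 bits


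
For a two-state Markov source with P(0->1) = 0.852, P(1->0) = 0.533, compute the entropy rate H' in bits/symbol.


Stationary distribution: pi_0 = p10/(p01+p10) = 0.3848, pi_1 = 0.6152. Entropy rate H' = pi_0*H(p01) + pi_1*H(p10) = 0.3848*0.6048 + 0.6152*0.9969 = 0.846

0.846 bits/symbol


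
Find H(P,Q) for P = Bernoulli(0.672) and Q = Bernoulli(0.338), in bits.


H(P,Q) = -p*log2(q) - (1-p)*log2(1-q). -0.672*log2(0.338) = 1.051616; -0.328*log2(0.662) = 0.195192. H(P,Q) = 1.051616 + 0.195192 = 1.2468

1.2468 bits


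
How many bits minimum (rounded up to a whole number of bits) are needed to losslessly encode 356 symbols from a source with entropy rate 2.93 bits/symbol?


Minimum bits >= n * H = 356 * 2.93 = 1043.08, rounded up to a whole number of bits = 1044

1044 bits


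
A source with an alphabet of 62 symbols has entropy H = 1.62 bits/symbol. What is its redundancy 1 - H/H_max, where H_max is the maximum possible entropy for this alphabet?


H_max = log2(K) = log2(62) = 5.9542 bits/symbol. Redundancy = 1 - H/H_max = 1 - 1.62/5.9542 = 1 - 0.2721 = 0.7279

0.7279


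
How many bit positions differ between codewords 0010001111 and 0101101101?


Count differing positions: . ^ ^ ^ ^ . . . ^ . = 5 differences

5


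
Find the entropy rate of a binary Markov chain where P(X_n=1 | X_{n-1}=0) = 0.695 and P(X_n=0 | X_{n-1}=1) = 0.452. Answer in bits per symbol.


Stationary distribution: pi_0 = p10/(p01+p10) = 0.3941, pi_1 = 0.6059. Entropy rate H' = pi_0*H(p01) + pi_1*H(p10) = 0.3941*0.8873 + 0.6059*0.9933 = 0.9516

0.9516 bits/symbol


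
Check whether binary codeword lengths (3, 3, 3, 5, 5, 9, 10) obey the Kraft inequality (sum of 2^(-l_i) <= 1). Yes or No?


Kraft sum = sum(2^(-l_i)) = 0.4404, need <= 1. Result: satisfied (a binary prefix-free code with these lengths exists)

Yes


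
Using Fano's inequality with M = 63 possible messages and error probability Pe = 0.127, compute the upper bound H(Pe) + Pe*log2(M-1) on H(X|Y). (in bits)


H(Pe) = -Pe*log2(Pe) - (1-Pe)*log2(1-Pe) = -0.127*log2(0.127) - 0.873*log2(0.873) = 0.378092 + 0.171061 = 0.5492. Pe*log2(M-1) = 0.127*log2(62) = 0.756183. Bound = H(Pe) + Pe*log2(M-1) = 0.378092 + 0.171061 + 0.756183 = 1.3053

1.3053 bits


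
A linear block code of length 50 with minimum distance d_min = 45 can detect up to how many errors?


Detection capability = d_min - 1 = 45 - 1 = 44

44 errors


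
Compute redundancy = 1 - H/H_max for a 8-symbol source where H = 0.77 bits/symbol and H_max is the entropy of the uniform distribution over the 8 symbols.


H_max = log2(K) = log2(8) = 3.0 bits/symbol. Redundancy = 1 - H/H_max = 1 - 0.77/3.0 = 1 - 0.2567 = 0.7433

0.7433


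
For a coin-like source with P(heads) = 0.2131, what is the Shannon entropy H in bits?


H = -p*log2(p) - (1-p)*log2(1-p). -0.2131*log2(0.2131) = 0.475298; -0.7869*log2(0.7869) = 0.272069. H = 0.475298 + 0.272069 = 0.7474

0.7474 bits


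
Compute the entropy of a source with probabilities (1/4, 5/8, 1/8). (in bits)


H = -sum(p_i * log2(p_i)). Terms: -(1/4)*log2(1/4) = 0.500000; -(5/8)*log2(5/8) = 0.423795; -(1/8)*log2(1/8) = 0.375000. H = 0.500000 + 0.423795 + 0.375000 = 1.2988

1.2988 bits


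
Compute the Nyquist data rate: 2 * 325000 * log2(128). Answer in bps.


Rate = 2 * B * log2(M) = 2 * 325000 * 7.0 = 4550000.0

4550000.0 bps


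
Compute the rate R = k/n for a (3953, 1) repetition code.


Rate = k/n = 1/3953

1/3953


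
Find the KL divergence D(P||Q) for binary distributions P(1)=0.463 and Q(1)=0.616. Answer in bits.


KL = p*log2(p/q) + (1-p)*log2((1-p)/(1-q)) = 0.463*log2(0.463/0.616) + 0.537*log2(0.537/0.384) = 0.0691

0.0691 bits


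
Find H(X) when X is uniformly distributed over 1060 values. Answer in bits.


H = log2(n) = log2(1060) = 10.0498

10.0498 bits


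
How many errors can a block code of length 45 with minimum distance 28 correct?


Correction capability = floor((d-1)/2) = floor((28-1)/2) = 13

13 errors


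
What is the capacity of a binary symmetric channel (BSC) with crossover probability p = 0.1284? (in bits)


H(p) = -p*log2(p) - (1-p)*log2(1-p) = -0.1284*log2(0.1284) - 0.8716*log2(0.8716) = 0.380229 + 0.172805 = 0.553. C = 1 - H(p) = 1 - 0.553 = 0.447

0.447 bits


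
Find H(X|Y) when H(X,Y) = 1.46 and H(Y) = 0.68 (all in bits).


H(X|Y) = H(X,Y) - H(Y) = 1.46 - 0.68 = 0.78

0.78 bits


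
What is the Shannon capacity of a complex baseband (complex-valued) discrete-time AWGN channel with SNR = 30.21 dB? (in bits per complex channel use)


SNR_linear = 10^(30.21/10) = 1049.5424; C = log2(1 + SNR_linear) = log2(1 + 1049.5424) = 10.0369

10.0369 bits/channel use


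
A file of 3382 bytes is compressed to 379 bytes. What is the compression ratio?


Ratio = original / compressed = 3382 / 379 = 8.9235

8.9235


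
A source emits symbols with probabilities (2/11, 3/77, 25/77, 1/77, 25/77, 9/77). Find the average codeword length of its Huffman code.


Huffman construction (repeatedly merge the two least-probable nodes; each merge adds 1 bit to every symbol beneath it): 1/77 + 3/77 = 4/77; 4/77 + 9/77 = 13/77; 13/77 + 2/11 = 27/77; 25/77 + 25/77 = 50/77; 27/77 + 50/77 = 1. Resulting codeword lengths (in the order the probabilities were given): (2, 4, 2, 4, 2, 3). L_avg = sum(p_i * l_i) = 2/11*2 + 3/77*4 + 25/77*2 + 1/77*4 + 25/77*2 + 9/77*3 = 171/77 = 2.2208

2.2208 bits


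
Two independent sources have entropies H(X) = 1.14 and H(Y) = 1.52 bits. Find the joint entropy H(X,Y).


For independent variables, H(X,Y) = H(X) + H(Y) = 1.14 + 1.52 = 2.66

2.66 bits


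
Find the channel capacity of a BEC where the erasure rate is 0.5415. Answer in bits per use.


C = 1 - epsilon = 1 - 0.5415 = 0.4585

0.4585 bits


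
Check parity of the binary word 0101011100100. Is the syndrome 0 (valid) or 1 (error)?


Syndrome = XOR of all bits = 0 XOR 1 XOR 0 XOR 1 XOR 0 XOR 1 XOR 1 XOR 1 XOR 0 XOR 0 XOR 1 XOR 0 XOR 0 = 0

0


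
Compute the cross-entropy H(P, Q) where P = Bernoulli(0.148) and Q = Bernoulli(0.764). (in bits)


H(P,Q) = -p*log2(q) - (1-p)*log2(1-q). -0.148*log2(0.764) = 0.057477; -0.852*log2(0.236) = 1.774836. H(P,Q) = 0.057477 + 1.774836 = 1.8323

1.8323 bits


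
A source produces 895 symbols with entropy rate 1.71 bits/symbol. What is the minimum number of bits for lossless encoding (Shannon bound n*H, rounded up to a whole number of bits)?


Minimum bits >= n * H = 895 * 1.71 = 1530.45, rounded up to a whole number of bits = 1531

1531 bits


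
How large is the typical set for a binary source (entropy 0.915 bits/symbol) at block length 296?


log2|A_typical| = nH = 296 * 0.915 = 270.84, so |A_typical| ~ 2^270.84 = 3.396e+81

3.396e+81


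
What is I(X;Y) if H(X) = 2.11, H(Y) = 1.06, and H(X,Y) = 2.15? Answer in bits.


I(X;Y) = H(X) + H(Y) - H(X,Y) = 2.11 + 1.06 - 2.15 = 1.02

1.02 bits


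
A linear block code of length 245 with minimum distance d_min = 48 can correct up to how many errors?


Correction capability = floor((d-1)/2) = floor((48-1)/2) = 23

23 errors


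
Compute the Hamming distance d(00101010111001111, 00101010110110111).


Count differing positions: . . . . . . . . . . ^ ^ ^ ^ . . . = 4 differences

4


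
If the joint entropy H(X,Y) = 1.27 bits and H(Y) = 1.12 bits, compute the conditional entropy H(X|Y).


H(X|Y) = H(X,Y) - H(Y) = 1.27 - 1.12 = 0.15

0.15 bits


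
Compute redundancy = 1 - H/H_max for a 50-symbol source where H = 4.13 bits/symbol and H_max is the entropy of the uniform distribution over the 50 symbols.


H_max = log2(K) = log2(50) = 5.6439 bits/symbol. Redundancy = 1 - H/H_max = 1 - 4.13/5.6439 = 1 - 0.7318 = 0.2682

0.2682


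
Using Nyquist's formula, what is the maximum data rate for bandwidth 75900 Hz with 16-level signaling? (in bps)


Rate = 2 * B * log2(M) = 2 * 75900 * 4.0 = 607200.0

607200.0 bps


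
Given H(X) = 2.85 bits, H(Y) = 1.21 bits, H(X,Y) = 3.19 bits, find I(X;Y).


I(X;Y) = H(X) + H(Y) - H(X,Y) = 2.85 + 1.21 - 3.19 = 0.87

0.87 bits


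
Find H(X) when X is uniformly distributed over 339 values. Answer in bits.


H = log2(n) = log2(339) = 8.4051

8.4051 bits


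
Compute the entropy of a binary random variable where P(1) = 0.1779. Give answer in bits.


H = -p*log2(p) - (1-p)*log2(1-p). -0.1779*log2(0.1779) = 0.443124; -0.8221*log2(0.8221) = 0.232337. H = 0.443124 + 0.232337 = 0.6755

0.6755 bits


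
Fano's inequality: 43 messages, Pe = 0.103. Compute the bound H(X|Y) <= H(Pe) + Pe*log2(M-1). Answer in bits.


H(Pe) = -Pe*log2(Pe) - (1-Pe)*log2(1-Pe) = -0.103*log2(0.103) - 0.897*log2(0.897) = 0.337766 + 0.140668 = 0.4784. Pe*log2(M-1) = 0.103*log2(42) = 0.555409. Bound = H(Pe) + Pe*log2(M-1) = 0.337766 + 0.140668 + 0.555409 = 1.0338

1.0338 bits


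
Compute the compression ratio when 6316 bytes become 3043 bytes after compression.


Ratio = original / compressed = 6316 / 3043 = 2.0756

2.0756


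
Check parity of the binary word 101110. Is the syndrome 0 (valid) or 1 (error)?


Syndrome = XOR of all bits = 1 XOR 0 XOR 1 XOR 1 XOR 1 XOR 0 = 0

0


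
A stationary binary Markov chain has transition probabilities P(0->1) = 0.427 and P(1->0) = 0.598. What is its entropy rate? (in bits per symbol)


Stationary distribution: pi_0 = p10/(p01+p10) = 0.5834, pi_1 = 0.4166. Entropy rate H' = pi_0*H(p01) + pi_1*H(p10) = 0.5834*0.9846 + 0.4166*0.9721 = 0.9794

0.9794 bits/symbol


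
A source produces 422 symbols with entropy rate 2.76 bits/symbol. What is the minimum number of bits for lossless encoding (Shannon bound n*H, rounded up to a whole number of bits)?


Minimum bits >= n * H = 422 * 2.76 = 1164.72, rounded up to a whole number of bits = 1165

1165 bits


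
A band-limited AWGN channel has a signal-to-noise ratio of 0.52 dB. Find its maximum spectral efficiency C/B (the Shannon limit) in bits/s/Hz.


SNR_linear = 10^(0.52/10) = 1.1272; C/B = log2(1 + SNR_linear) = log2(1 + 1.1272) = 1.089

1.089 bits/s/Hz


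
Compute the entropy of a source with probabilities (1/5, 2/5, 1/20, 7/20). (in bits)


H = -sum(p_i * log2(p_i)). Terms: -(1/5)*log2(1/5) = 0.464386; -(2/5)*log2(2/5) = 0.528771; -(1/20)*log2(1/20) = 0.216096; -(7/20)*log2(7/20) = 0.530101. H = 0.464386 + 0.528771 + 0.216096 + 0.530101 = 1.7394

1.7394 bits
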